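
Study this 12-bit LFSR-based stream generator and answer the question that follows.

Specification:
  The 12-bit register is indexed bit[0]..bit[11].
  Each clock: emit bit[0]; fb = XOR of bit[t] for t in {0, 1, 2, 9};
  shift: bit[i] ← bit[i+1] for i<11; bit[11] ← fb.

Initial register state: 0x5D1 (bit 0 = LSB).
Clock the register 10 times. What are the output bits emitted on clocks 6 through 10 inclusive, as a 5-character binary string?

01110

reg_0 = 0x5D1
clock 1: out=1, reg = 0xAE8
clock 2: out=0, reg = 0xD74
clock 3: out=0, reg = 0xEBA
clock 4: out=0, reg = 0x75D
clock 5: out=1, reg = 0xBAE
clock 6: out=0, reg = 0xDD7
clock 7: out=1, reg = 0xEEB
clock 8: out=1, reg = 0xF75
clock 9: out=1, reg = 0xFBA
clock 10: out=0, reg = 0x7DD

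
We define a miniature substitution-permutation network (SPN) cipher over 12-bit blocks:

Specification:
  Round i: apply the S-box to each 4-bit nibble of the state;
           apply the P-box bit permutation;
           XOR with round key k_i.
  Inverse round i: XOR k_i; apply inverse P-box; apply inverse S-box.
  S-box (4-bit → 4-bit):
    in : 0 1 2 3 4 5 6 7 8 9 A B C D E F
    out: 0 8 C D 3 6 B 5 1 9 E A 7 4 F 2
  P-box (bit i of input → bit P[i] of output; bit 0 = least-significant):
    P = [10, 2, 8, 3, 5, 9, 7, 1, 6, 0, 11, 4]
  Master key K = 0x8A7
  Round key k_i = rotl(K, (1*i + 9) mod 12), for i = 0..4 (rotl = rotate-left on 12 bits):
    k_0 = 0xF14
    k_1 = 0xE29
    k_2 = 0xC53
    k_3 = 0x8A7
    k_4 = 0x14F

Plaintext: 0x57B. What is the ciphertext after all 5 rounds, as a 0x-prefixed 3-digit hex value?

s_0 = plaintext = 0x57B
s_1 = Round(s_0, k_0) = 0x7B9
s_2 = Round(s_1, k_1) = 0x063
s_3 = Round(s_2, k_2) = 0xB79
s_4 = Round(s_3, k_3) = 0xC1E
s_5 = Round(s_4, k_4) = 0xC00

0xC00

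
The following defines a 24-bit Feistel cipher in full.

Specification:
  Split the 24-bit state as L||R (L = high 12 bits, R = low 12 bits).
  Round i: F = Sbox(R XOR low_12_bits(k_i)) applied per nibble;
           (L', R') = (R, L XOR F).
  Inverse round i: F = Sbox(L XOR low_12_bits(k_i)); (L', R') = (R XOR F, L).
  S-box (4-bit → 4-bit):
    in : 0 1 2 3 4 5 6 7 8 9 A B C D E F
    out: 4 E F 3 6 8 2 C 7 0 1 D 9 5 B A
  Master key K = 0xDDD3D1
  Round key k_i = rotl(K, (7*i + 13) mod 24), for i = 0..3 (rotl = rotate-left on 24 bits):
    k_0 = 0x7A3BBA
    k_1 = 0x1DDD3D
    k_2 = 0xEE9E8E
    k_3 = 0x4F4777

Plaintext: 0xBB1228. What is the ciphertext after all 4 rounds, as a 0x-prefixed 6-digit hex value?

s_0 = plaintext = 0xBB1228
s_1 = Round(s_0, k_0) = 0x228BBE
s_2 = Round(s_1, k_1) = 0xBBE05B
s_3 = Round(s_2, k_2) = 0x05B0E6
s_4 = Round(s_3, k_3) = 0x0E6C55

0x0E6C55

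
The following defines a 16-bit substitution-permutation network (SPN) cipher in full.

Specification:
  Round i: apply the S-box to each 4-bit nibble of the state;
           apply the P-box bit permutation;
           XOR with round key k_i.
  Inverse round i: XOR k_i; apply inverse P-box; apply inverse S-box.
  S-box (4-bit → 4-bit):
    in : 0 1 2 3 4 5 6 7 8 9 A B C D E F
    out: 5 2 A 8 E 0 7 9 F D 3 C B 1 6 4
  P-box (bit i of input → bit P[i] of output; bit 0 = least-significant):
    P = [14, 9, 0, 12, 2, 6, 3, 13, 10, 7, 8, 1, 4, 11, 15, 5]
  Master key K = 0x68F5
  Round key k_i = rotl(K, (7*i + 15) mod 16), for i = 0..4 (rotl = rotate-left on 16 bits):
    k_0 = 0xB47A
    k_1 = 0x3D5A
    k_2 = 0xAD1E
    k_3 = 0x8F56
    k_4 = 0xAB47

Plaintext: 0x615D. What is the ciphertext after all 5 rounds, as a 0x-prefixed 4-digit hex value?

s_0 = plaintext = 0x615D
s_1 = Round(s_0, k_0) = 0x7CEA
s_2 = Round(s_1, k_1) = 0x7BA0
s_3 = Round(s_2, k_2) = 0xEC69
s_4 = Round(s_3, k_3) = 0x5399
s_5 = Round(s_4, k_4) = 0xDB48

0xDB48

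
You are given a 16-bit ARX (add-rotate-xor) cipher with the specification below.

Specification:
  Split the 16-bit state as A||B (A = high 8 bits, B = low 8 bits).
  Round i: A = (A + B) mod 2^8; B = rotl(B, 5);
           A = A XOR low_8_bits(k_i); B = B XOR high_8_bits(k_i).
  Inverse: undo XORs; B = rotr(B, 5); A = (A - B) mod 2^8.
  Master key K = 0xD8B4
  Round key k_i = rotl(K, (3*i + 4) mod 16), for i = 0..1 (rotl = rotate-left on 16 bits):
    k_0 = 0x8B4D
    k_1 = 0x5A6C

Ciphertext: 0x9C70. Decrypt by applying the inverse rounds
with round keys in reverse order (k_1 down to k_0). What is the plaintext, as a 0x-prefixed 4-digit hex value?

0xFCD6

s_0 = ciphertext = 0x9C70
s_1 = InvRound(s_0, k_1) = 0x9F51
s_2 = InvRound(s_1, k_0) = 0xFCD6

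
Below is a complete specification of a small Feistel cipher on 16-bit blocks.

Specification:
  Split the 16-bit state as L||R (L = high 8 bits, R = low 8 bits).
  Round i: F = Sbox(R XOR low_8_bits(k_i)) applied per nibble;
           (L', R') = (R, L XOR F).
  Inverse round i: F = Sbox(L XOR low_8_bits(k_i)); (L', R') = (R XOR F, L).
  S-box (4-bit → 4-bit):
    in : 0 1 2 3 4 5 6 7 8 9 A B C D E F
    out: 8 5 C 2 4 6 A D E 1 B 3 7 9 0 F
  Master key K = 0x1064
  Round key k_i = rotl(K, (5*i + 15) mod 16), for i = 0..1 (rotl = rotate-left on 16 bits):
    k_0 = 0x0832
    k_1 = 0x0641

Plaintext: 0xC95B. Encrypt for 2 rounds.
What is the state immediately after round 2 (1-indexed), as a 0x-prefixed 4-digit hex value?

0x689A

s_0 = plaintext = 0xC95B
s_1 = Round(s_0, k_0) = 0x5B68
s_2 = Round(s_1, k_1) = 0x689A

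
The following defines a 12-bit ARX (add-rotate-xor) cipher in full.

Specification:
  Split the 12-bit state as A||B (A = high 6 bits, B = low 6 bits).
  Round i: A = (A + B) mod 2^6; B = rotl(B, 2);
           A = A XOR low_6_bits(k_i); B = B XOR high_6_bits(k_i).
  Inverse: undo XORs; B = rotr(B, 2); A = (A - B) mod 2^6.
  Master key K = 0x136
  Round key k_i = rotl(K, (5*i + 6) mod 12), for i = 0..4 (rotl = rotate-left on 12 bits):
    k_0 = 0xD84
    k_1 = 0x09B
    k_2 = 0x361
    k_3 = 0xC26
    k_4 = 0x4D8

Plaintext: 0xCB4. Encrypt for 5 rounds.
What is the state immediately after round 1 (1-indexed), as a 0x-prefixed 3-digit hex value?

0x8A5

s_0 = plaintext = 0xCB4
s_1 = Round(s_0, k_0) = 0x8A5
s_2 = Round(s_1, k_1) = 0x714
s_3 = Round(s_2, k_2) = 0x45C
s_4 = Round(s_3, k_3) = 0x2C1
s_5 = Round(s_4, k_4) = 0x517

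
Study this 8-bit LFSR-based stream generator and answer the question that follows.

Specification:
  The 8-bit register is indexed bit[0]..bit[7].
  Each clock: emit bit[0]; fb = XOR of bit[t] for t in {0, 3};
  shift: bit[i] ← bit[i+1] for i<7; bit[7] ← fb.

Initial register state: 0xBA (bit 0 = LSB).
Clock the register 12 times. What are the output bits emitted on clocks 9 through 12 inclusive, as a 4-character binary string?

1011

reg_0 = 0xBA
clock 1: out=0, reg = 0xDD
clock 2: out=1, reg = 0x6E
clock 3: out=0, reg = 0xB7
clock 4: out=1, reg = 0xDB
clock 5: out=1, reg = 0x6D
clock 6: out=1, reg = 0x36
clock 7: out=0, reg = 0x1B
clock 8: out=1, reg = 0x0D
clock 9: out=1, reg = 0x06
clock 10: out=0, reg = 0x03
clock 11: out=1, reg = 0x81
clock 12: out=1, reg = 0xC0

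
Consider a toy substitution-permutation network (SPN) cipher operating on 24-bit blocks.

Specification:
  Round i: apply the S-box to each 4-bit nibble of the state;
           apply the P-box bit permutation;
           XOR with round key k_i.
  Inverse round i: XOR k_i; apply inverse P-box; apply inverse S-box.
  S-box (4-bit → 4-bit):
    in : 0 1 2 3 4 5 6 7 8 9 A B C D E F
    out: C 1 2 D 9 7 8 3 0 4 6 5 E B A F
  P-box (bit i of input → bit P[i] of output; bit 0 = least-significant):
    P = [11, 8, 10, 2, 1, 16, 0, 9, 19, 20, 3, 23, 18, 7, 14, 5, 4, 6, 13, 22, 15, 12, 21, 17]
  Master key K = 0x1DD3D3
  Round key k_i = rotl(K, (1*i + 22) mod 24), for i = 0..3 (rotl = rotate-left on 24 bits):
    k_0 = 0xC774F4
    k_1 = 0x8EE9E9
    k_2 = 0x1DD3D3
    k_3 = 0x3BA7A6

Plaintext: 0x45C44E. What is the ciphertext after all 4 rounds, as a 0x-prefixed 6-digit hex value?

0xF505DC

s_0 = plaintext = 0x45C44E
s_1 = Round(s_0, k_0) = 0x4D9702
s_2 = Round(s_1, k_1) = 0xD42AB8
s_3 = Round(s_2, k_2) = 0x4F4348
s_4 = Round(s_3, k_3) = 0xF505DC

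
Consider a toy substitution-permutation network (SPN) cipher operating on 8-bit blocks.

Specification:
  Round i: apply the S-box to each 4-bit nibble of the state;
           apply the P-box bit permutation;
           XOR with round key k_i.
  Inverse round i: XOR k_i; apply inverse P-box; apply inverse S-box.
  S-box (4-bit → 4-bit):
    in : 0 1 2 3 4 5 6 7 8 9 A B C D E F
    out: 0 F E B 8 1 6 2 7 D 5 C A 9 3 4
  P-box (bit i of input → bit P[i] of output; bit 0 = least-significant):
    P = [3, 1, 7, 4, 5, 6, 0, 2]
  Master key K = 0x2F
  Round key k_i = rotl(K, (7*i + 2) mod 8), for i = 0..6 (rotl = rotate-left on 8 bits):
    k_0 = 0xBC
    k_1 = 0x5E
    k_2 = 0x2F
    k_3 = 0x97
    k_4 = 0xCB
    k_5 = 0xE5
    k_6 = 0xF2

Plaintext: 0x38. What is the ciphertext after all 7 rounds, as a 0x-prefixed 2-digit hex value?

0xA5

s_0 = plaintext = 0x38
s_1 = Round(s_0, k_0) = 0x52
s_2 = Round(s_1, k_1) = 0xEC
s_3 = Round(s_2, k_2) = 0x5D
s_4 = Round(s_3, k_3) = 0xAF
s_5 = Round(s_4, k_4) = 0x6A
s_6 = Round(s_5, k_5) = 0x2C
s_7 = Round(s_6, k_6) = 0xA5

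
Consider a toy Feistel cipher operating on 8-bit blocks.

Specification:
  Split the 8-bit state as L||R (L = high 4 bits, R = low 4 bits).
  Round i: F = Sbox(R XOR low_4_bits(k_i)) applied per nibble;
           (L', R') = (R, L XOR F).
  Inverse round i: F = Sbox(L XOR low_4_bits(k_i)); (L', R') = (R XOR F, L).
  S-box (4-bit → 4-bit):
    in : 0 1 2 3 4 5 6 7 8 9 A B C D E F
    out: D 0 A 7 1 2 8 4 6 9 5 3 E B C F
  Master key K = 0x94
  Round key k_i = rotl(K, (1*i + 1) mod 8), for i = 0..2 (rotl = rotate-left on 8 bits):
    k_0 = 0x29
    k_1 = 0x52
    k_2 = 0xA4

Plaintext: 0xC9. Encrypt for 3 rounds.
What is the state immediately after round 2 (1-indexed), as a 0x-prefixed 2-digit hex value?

0x1E

s_0 = plaintext = 0xC9
s_1 = Round(s_0, k_0) = 0x91
s_2 = Round(s_1, k_1) = 0x1E
s_3 = Round(s_2, k_2) = 0xE4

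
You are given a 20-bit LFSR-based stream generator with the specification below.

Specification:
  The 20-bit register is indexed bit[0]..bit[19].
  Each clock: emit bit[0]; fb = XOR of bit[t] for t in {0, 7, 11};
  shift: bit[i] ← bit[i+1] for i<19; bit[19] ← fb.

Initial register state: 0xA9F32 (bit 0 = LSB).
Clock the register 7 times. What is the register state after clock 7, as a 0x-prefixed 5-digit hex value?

0xBF53E

reg_0 = 0xA9F32
clock 1: out=0, reg = 0xD4F99
clock 2: out=1, reg = 0xEA7CC
clock 3: out=0, reg = 0xF53E6
clock 4: out=0, reg = 0xFA9F3
clock 5: out=1, reg = 0xFD4F9
clock 6: out=1, reg = 0x7EA7C
clock 7: out=0, reg = 0xBF53E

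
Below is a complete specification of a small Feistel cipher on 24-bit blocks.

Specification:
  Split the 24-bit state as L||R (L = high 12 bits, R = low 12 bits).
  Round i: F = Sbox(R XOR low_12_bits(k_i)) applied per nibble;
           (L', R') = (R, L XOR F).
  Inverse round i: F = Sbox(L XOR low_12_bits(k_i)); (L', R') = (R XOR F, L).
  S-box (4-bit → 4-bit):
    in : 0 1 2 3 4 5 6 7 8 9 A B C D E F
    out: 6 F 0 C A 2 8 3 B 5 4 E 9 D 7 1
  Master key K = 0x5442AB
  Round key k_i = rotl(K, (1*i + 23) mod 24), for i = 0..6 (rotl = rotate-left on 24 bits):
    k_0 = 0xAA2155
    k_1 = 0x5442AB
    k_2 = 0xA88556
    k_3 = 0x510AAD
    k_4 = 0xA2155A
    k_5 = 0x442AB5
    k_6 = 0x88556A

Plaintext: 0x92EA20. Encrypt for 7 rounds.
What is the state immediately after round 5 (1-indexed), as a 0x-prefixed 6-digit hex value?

s_0 = plaintext = 0x92EA20
s_1 = Round(s_0, k_0) = 0xA2071C
s_2 = Round(s_1, k_1) = 0x71C8C3
s_3 = Round(s_2, k_2) = 0x8C3A4E
s_4 = Round(s_3, k_3) = 0xA4EEBF
s_5 = Round(s_4, k_4) = 0xEBF43C
s_6 = Round(s_5, k_5) = 0x43C90A
s_7 = Round(s_6, k_6) = 0x90ADBA

0xEBF43C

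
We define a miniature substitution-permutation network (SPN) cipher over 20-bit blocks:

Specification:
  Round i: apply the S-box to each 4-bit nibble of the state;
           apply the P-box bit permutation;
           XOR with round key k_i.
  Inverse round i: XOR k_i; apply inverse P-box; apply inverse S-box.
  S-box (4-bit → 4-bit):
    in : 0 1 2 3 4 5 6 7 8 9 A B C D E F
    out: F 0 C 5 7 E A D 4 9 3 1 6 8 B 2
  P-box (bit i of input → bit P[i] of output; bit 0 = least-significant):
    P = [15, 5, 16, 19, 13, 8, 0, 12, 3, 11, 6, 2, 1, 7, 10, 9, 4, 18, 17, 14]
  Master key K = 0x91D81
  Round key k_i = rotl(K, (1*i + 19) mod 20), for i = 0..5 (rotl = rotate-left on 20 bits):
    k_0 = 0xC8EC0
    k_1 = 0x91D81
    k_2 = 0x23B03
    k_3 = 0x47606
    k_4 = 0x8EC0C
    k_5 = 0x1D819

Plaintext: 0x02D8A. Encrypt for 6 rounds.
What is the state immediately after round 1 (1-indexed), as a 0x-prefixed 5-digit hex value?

0xA48F5

s_0 = plaintext = 0x02D8A
s_1 = Round(s_0, k_0) = 0xA48F5
s_2 = Round(s_1, k_1) = 0x41873
s_3 = Round(s_2, k_2) = 0x58B52
s_4 = Round(s_3, k_3) = 0xB230F
s_5 = Round(s_4, k_4) = 0x8DB75
s_6 = Round(s_5, k_5) = 0xAEA30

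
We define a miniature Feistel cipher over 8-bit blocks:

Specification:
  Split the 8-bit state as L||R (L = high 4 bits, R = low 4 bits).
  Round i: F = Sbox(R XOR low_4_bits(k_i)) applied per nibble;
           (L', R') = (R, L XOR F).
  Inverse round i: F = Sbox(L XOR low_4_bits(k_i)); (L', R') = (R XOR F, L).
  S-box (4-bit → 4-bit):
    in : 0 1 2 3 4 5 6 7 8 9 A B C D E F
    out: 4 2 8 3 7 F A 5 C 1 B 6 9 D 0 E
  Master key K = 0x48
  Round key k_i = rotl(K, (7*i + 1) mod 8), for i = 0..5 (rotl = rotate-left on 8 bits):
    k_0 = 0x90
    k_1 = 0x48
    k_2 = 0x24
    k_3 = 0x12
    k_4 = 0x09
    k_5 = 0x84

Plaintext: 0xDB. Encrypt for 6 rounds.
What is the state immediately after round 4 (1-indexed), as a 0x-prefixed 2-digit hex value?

s_0 = plaintext = 0xDB
s_1 = Round(s_0, k_0) = 0xBB
s_2 = Round(s_1, k_1) = 0xB8
s_3 = Round(s_2, k_2) = 0x82
s_4 = Round(s_3, k_3) = 0x2C
s_5 = Round(s_4, k_4) = 0xCD
s_6 = Round(s_5, k_5) = 0xDD

0x2C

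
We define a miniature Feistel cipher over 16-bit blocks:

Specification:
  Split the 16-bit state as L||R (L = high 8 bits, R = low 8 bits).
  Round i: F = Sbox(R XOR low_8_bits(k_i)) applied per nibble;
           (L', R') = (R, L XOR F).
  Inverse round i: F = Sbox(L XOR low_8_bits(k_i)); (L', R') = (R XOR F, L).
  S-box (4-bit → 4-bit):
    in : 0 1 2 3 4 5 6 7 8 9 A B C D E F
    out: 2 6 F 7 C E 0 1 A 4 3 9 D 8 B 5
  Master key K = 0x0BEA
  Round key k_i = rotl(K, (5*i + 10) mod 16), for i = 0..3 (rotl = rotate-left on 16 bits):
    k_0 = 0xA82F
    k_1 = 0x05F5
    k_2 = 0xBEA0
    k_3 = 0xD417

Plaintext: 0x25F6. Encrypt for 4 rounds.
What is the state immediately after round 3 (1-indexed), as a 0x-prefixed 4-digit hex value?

0x1A32

s_0 = plaintext = 0x25F6
s_1 = Round(s_0, k_0) = 0xF6A1
s_2 = Round(s_1, k_1) = 0xA11A
s_3 = Round(s_2, k_2) = 0x1A32
s_4 = Round(s_3, k_3) = 0x32E4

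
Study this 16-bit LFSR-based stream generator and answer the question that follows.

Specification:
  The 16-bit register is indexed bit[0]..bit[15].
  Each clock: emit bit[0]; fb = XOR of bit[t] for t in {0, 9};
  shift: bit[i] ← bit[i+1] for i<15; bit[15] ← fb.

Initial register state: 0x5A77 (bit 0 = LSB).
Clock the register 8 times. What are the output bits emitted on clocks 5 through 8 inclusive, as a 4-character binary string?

1110

reg_0 = 0x5A77
clock 1: out=1, reg = 0x2D3B
clock 2: out=1, reg = 0x969D
clock 3: out=1, reg = 0x4B4E
clock 4: out=0, reg = 0xA5A7
clock 5: out=1, reg = 0xD2D3
clock 6: out=1, reg = 0x6969
clock 7: out=1, reg = 0xB4B4
clock 8: out=0, reg = 0x5A5A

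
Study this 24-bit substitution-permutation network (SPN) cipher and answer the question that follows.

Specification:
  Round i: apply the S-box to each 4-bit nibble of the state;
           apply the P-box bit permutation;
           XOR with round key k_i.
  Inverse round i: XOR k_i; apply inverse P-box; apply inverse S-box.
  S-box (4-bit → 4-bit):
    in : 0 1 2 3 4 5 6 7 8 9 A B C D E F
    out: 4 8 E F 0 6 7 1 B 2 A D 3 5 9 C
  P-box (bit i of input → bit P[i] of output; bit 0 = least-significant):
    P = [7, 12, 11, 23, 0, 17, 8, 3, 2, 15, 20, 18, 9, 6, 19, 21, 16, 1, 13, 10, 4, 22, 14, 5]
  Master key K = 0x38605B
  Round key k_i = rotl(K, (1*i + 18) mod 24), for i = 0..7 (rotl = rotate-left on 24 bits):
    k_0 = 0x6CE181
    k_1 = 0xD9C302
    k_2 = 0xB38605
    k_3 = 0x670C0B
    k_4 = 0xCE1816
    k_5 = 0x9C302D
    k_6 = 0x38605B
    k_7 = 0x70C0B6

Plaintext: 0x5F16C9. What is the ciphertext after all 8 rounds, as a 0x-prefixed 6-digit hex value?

s_0 = plaintext = 0x5F16C9
s_1 = Round(s_0, k_0) = 0x1E1584
s_2 = Round(s_1, k_1) = 0xEA472B
s_3 = Round(s_2, k_2) = 0x318BBB
s_4 = Round(s_3, k_3) = 0x9343F6
s_5 = Round(s_4, k_4) = 0x9BA598
s_6 = Round(s_5, k_5) = 0x6F84ED
s_7 = Round(s_6, k_6) = 0x580E82
s_8 = Round(s_7, k_7) = 0xBF9CB9

0xBF9CB9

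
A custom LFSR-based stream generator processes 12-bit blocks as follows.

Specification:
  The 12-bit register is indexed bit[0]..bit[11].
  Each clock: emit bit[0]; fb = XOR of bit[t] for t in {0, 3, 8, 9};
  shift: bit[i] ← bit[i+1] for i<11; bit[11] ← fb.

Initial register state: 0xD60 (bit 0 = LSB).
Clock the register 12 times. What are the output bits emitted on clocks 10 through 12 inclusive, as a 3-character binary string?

reg_0 = 0xD60
clock 1: out=0, reg = 0xEB0
clock 2: out=0, reg = 0xF58
clock 3: out=0, reg = 0xFAC
clock 4: out=0, reg = 0xFD6
clock 5: out=0, reg = 0x7EB
clock 6: out=1, reg = 0x3F5
clock 7: out=1, reg = 0x9FA
clock 8: out=0, reg = 0x4FD
clock 9: out=1, reg = 0x27E
clock 10: out=0, reg = 0x13F
clock 11: out=1, reg = 0x89F
clock 12: out=1, reg = 0x44F

011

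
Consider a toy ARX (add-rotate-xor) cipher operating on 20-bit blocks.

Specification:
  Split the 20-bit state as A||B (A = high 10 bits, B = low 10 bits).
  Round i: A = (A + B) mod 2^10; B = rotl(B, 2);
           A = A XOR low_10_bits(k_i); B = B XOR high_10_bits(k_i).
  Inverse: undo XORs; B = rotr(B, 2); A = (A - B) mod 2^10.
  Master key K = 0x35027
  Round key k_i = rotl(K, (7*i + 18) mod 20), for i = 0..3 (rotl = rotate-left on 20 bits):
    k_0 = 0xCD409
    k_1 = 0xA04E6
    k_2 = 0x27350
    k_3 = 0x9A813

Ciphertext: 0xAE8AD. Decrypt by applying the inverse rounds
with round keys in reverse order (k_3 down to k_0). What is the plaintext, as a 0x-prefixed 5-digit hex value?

0x39F79

s_0 = ciphertext = 0xAE8AD
s_1 = InvRound(s_0, k_3) = 0xBE3B1
s_2 = InvRound(s_1, k_2) = 0xF75CB
s_3 = InvRound(s_2, k_1) = 0x1A6D2
s_4 = InvRound(s_3, k_0) = 0x39F79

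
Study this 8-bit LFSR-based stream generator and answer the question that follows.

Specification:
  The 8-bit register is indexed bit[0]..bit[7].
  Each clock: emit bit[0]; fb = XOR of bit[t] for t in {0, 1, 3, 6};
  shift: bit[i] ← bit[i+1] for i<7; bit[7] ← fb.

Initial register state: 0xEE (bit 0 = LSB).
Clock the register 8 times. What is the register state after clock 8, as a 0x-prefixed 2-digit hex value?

reg_0 = 0xEE
clock 1: out=0, reg = 0xF7
clock 2: out=1, reg = 0xFB
clock 3: out=1, reg = 0x7D
clock 4: out=1, reg = 0xBE
clock 5: out=0, reg = 0x5F
clock 6: out=1, reg = 0x2F
clock 7: out=1, reg = 0x97
clock 8: out=1, reg = 0x4B

0x4B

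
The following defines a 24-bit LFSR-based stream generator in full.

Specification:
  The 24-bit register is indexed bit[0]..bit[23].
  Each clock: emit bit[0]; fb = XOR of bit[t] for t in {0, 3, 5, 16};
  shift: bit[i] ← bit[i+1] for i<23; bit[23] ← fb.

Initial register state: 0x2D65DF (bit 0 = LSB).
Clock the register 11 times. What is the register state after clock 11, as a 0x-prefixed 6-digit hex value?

0xACE5AC

reg_0 = 0x2D65DF
clock 1: out=1, reg = 0x96B2EF
clock 2: out=1, reg = 0xCB5977
clock 3: out=1, reg = 0xE5ACBB
clock 4: out=1, reg = 0x72D65D
clock 5: out=1, reg = 0x396B2E
clock 6: out=0, reg = 0x9CB597
clock 7: out=1, reg = 0xCE5ACB
clock 8: out=1, reg = 0x672D65
clock 9: out=1, reg = 0xB396B2
clock 10: out=0, reg = 0x59CB59
clock 11: out=1, reg = 0xACE5AC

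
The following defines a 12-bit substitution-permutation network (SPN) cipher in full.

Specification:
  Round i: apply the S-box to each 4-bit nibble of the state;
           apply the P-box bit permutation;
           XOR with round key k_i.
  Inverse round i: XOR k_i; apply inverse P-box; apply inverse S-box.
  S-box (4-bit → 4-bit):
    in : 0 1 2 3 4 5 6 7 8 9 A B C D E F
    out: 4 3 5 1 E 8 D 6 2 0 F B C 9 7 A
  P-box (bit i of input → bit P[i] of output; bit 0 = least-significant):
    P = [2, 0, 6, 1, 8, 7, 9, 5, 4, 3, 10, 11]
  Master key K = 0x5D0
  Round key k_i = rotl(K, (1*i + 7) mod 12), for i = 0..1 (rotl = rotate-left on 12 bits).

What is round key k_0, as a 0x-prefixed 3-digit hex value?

0x82E

K = 0x5D0
k_0 = rotl(K, (1*0+7) mod 12) = rotl(K, 7) = 0x82E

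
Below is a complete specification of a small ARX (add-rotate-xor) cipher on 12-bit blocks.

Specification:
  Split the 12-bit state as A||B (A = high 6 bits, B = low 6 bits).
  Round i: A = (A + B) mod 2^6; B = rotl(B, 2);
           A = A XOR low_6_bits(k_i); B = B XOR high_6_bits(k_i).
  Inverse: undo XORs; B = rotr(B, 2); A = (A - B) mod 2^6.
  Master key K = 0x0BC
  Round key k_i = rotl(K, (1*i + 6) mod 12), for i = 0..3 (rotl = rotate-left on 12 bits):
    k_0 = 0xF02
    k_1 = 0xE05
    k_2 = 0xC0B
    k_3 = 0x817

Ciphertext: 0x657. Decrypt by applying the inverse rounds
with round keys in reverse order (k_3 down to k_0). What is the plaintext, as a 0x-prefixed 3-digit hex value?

0xA61

s_0 = ciphertext = 0x657
s_1 = InvRound(s_0, k_3) = 0x47D
s_2 = InvRound(s_1, k_2) = 0x1D3
s_3 = InvRound(s_2, k_1) = 0x23A
s_4 = InvRound(s_3, k_0) = 0xA61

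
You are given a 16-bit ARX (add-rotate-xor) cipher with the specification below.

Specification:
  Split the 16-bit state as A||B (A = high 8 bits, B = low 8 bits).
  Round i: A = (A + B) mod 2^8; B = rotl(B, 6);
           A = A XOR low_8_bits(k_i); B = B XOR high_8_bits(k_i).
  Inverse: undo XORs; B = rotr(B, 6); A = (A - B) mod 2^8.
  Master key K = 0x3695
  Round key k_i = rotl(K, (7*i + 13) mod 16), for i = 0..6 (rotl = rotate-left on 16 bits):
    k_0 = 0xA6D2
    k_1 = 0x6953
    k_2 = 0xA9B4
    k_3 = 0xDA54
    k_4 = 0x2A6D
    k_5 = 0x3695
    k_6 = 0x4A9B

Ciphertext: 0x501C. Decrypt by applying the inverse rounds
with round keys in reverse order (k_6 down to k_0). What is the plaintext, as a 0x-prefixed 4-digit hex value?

s_0 = ciphertext = 0x501C
s_1 = InvRound(s_0, k_6) = 0x7259
s_2 = InvRound(s_1, k_5) = 0x2ABD
s_3 = InvRound(s_2, k_4) = 0xE95E
s_4 = InvRound(s_3, k_3) = 0xAB12
s_5 = InvRound(s_4, k_2) = 0x31EE
s_6 = InvRound(s_5, k_1) = 0x441E
s_7 = InvRound(s_6, k_0) = 0xB4E2

0xB4E2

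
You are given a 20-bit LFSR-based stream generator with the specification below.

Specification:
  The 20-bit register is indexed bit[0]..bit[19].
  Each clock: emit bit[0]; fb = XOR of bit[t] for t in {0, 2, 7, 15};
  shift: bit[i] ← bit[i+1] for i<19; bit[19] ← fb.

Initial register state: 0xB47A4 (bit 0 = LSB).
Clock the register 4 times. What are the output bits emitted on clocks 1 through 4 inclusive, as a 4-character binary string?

0010

reg_0 = 0xB47A4
clock 1: out=0, reg = 0x5A3D2
clock 2: out=0, reg = 0x2D1E9
clock 3: out=1, reg = 0x968F4
clock 4: out=0, reg = 0x4B47A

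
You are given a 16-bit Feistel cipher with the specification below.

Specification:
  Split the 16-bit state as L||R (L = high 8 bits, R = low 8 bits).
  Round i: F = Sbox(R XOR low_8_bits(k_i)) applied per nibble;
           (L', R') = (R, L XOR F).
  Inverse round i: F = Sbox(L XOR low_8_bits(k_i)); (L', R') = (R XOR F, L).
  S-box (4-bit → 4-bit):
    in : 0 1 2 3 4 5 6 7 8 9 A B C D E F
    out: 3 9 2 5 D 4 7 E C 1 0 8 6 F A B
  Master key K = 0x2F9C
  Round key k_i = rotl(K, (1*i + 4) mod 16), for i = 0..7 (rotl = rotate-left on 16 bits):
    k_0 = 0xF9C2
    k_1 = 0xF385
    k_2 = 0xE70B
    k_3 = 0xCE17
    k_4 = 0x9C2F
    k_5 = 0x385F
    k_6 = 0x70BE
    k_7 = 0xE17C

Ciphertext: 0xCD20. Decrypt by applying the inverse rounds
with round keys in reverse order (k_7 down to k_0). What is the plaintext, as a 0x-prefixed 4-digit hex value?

0x7E55

s_0 = ciphertext = 0xCD20
s_1 = InvRound(s_0, k_7) = 0xA9CD
s_2 = InvRound(s_1, k_6) = 0x53A9
s_3 = InvRound(s_2, k_5) = 0x9F53
s_4 = InvRound(s_3, k_4) = 0xD09F
s_5 = InvRound(s_4, k_3) = 0xF1D0
s_6 = InvRound(s_5, k_2) = 0x60F1
s_7 = InvRound(s_6, k_1) = 0x5560
s_8 = InvRound(s_7, k_0) = 0x7E55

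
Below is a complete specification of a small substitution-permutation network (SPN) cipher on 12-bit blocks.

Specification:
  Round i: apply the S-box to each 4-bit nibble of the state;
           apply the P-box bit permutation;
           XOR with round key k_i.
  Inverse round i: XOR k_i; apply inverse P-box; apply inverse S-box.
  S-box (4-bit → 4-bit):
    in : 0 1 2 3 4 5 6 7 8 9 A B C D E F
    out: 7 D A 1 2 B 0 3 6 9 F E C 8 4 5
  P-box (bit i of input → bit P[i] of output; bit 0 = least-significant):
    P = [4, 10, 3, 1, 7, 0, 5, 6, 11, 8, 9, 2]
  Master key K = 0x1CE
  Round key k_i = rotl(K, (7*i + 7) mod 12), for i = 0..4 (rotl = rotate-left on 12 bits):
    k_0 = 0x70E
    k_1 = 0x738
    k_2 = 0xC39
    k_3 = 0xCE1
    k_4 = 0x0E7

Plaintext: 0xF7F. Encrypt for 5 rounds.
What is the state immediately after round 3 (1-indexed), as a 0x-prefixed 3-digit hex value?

0x413

s_0 = plaintext = 0xF7F
s_1 = Round(s_0, k_0) = 0xD97
s_2 = Round(s_1, k_1) = 0x3EC
s_3 = Round(s_2, k_2) = 0x413
s_4 = Round(s_3, k_3) = 0xD11
s_5 = Round(s_4, k_4) = 0x019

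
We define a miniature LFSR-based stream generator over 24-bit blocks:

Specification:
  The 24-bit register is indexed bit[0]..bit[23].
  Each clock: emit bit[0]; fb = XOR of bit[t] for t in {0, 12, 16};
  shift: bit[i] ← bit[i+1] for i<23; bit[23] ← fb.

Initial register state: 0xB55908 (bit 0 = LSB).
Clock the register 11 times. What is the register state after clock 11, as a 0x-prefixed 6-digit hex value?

reg_0 = 0xB55908
clock 1: out=0, reg = 0x5AAC84
clock 2: out=0, reg = 0x2D5642
clock 3: out=0, reg = 0x16AB21
clock 4: out=1, reg = 0x8B5590
clock 5: out=0, reg = 0x45AAC8
clock 6: out=0, reg = 0xA2D564
clock 7: out=0, reg = 0xD16AB2
clock 8: out=0, reg = 0xE8B559
clock 9: out=1, reg = 0x745AAC
clock 10: out=0, reg = 0xBA2D56
clock 11: out=0, reg = 0x5D16AB

0x5D16AB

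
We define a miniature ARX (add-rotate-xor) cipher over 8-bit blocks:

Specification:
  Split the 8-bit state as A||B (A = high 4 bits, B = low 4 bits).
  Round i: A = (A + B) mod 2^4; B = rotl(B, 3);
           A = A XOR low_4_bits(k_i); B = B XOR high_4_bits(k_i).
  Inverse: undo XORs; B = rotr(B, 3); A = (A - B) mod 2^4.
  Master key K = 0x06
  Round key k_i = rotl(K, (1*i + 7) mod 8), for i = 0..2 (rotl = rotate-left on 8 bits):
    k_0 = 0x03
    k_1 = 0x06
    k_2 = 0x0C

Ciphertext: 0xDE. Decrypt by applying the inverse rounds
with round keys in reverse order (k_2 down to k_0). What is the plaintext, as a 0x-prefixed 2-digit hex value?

s_0 = ciphertext = 0xDE
s_1 = InvRound(s_0, k_2) = 0x4D
s_2 = InvRound(s_1, k_1) = 0x7B
s_3 = InvRound(s_2, k_0) = 0xD7

0xD7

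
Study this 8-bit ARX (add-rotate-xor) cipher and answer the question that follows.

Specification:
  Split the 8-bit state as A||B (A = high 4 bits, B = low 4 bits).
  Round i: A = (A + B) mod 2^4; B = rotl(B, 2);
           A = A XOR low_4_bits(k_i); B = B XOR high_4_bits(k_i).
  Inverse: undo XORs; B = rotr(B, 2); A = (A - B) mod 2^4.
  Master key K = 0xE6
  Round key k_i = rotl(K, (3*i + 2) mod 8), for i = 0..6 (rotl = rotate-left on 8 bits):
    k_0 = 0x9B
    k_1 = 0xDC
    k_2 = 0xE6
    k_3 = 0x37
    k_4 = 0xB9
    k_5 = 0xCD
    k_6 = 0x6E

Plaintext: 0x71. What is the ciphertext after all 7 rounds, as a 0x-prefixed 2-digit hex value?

0xC6

s_0 = plaintext = 0x71
s_1 = Round(s_0, k_0) = 0x3D
s_2 = Round(s_1, k_1) = 0xCA
s_3 = Round(s_2, k_2) = 0x04
s_4 = Round(s_3, k_3) = 0x32
s_5 = Round(s_4, k_4) = 0xC3
s_6 = Round(s_5, k_5) = 0x20
s_7 = Round(s_6, k_6) = 0xC6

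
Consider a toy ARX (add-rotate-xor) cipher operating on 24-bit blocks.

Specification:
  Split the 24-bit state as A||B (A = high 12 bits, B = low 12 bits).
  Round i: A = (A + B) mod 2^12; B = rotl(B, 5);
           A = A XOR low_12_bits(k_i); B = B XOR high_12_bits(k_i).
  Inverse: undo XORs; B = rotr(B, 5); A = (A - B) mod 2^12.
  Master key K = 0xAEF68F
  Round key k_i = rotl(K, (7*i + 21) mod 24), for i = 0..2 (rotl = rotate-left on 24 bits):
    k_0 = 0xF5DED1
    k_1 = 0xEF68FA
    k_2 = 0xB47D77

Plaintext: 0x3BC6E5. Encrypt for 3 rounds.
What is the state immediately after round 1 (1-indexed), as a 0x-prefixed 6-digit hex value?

0x4703F0

s_0 = plaintext = 0x3BC6E5
s_1 = Round(s_0, k_0) = 0x4703F0
s_2 = Round(s_1, k_1) = 0x09A0F1
s_3 = Round(s_2, k_2) = 0xCFC566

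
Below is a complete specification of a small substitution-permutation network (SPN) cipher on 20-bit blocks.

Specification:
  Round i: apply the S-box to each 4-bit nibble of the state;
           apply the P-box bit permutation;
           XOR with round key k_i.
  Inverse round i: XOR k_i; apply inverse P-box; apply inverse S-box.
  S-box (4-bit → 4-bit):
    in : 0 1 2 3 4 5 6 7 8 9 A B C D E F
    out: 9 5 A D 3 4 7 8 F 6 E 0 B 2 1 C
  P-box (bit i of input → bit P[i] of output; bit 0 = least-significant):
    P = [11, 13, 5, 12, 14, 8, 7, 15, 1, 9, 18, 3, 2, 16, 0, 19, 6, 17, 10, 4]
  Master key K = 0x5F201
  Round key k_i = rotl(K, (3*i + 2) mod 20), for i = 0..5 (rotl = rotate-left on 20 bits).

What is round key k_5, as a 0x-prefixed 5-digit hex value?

0x2BE40

K = 0x5F201
k_0 = rotl(K, (3*0+2) mod 20) = rotl(K, 2) = 0x7C805
k_1 = rotl(K, (3*1+2) mod 20) = rotl(K, 5) = 0xE402B
k_2 = rotl(K, (3*2+2) mod 20) = rotl(K, 8) = 0x2015F
k_3 = rotl(K, (3*3+2) mod 20) = rotl(K, 11) = 0x00AF9
k_4 = rotl(K, (3*4+2) mod 20) = rotl(K, 14) = 0x057C8
k_5 = rotl(K, (3*5+2) mod 20) = rotl(K, 17) = 0x2BE40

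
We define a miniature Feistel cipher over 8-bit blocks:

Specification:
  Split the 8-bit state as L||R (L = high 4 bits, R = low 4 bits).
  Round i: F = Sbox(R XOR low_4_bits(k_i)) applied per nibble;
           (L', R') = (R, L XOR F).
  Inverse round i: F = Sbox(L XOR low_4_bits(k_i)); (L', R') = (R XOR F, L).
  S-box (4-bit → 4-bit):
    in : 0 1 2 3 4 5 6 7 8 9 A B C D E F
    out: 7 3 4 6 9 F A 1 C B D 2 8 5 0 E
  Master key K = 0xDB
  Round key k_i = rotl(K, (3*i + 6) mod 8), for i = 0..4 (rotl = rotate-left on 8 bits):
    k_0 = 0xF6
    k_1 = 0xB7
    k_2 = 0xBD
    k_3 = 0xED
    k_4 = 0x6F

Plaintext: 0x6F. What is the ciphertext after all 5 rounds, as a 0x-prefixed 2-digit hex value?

0x26

s_0 = plaintext = 0x6F
s_1 = Round(s_0, k_0) = 0xFD
s_2 = Round(s_1, k_1) = 0xD2
s_3 = Round(s_2, k_2) = 0x23
s_4 = Round(s_3, k_3) = 0x32
s_5 = Round(s_4, k_4) = 0x26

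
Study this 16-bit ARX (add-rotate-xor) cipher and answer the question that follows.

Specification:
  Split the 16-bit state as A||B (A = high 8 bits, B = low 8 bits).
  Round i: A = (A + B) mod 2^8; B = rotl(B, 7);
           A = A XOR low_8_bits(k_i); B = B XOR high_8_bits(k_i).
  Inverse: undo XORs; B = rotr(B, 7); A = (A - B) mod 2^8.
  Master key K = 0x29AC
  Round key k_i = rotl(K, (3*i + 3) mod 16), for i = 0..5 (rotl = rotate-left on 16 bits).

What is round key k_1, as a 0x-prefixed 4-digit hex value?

0x6B0A

K = 0x29AC
k_0 = rotl(K, (3*0+3) mod 16) = rotl(K, 3) = 0x4D61
k_1 = rotl(K, (3*1+3) mod 16) = rotl(K, 6) = 0x6B0A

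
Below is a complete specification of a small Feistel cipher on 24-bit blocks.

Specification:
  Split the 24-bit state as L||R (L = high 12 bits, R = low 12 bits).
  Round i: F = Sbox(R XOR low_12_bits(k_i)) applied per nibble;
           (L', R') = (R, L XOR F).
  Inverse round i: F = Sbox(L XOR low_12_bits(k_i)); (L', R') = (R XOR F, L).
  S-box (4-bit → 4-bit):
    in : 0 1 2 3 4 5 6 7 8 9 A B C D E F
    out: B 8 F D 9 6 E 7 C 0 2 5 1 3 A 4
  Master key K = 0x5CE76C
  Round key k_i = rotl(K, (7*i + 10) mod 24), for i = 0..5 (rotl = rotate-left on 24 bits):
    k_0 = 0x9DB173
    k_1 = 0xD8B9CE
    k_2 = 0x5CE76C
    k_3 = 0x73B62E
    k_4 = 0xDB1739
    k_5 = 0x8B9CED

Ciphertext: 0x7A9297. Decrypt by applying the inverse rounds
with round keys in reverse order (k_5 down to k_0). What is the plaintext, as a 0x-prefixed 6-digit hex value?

0xDED7DE

s_0 = ciphertext = 0x7A9297
s_1 = InvRound(s_0, k_5) = 0x70E7A9
s_2 = InvRound(s_1, k_4) = 0xC7E70E
s_3 = InvRound(s_2, k_3) = 0x565C7E
s_4 = InvRound(s_3, k_2) = 0x3CE565
s_5 = InvRound(s_4, k_1) = 0x7DE3CE
s_6 = InvRound(s_5, k_0) = 0xDED7DE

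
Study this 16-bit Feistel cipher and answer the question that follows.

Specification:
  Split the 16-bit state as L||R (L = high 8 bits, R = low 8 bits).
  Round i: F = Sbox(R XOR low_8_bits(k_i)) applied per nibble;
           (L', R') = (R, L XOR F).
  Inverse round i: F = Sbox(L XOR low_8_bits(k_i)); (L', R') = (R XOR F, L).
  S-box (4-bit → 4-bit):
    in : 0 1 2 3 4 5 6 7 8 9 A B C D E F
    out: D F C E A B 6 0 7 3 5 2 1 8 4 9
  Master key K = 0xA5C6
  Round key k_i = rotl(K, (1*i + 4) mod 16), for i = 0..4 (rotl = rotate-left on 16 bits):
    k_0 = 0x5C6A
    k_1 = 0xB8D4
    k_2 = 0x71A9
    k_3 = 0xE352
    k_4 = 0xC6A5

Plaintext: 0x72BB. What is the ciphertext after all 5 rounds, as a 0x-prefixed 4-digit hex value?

0xB58F

s_0 = plaintext = 0x72BB
s_1 = Round(s_0, k_0) = 0xBBFD
s_2 = Round(s_1, k_1) = 0xFD78
s_3 = Round(s_2, k_2) = 0x7872
s_4 = Round(s_3, k_3) = 0x72B5
s_5 = Round(s_4, k_4) = 0xB58F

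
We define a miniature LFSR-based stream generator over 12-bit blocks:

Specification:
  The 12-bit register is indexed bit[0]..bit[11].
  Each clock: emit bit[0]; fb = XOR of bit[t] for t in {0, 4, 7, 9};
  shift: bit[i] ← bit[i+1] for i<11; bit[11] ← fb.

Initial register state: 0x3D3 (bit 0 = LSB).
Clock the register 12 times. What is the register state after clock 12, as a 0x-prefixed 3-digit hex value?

reg_0 = 0x3D3
clock 1: out=1, reg = 0x1E9
clock 2: out=1, reg = 0x0F4
clock 3: out=0, reg = 0x07A
clock 4: out=0, reg = 0x83D
clock 5: out=1, reg = 0x41E
clock 6: out=0, reg = 0xA0F
clock 7: out=1, reg = 0x507
clock 8: out=1, reg = 0xA83
clock 9: out=1, reg = 0xD41
clock 10: out=1, reg = 0xEA0
clock 11: out=0, reg = 0x750
clock 12: out=0, reg = 0x3A8

0x3A8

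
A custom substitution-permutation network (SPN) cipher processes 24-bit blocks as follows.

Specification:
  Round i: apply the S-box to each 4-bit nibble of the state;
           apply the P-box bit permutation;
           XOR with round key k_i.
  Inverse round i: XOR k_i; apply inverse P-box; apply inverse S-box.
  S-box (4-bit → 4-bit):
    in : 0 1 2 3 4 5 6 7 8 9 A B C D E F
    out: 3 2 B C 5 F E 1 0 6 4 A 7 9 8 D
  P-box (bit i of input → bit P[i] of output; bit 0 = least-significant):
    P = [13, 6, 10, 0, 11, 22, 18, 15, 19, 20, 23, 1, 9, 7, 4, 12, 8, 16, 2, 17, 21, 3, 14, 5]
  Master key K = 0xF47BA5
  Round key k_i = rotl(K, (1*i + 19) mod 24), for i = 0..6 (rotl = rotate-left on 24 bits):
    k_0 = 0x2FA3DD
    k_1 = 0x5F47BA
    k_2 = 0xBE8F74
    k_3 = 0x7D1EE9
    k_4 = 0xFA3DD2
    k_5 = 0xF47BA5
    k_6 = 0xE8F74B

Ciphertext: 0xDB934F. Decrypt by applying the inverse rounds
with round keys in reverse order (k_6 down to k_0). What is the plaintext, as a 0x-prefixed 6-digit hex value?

s_0 = ciphertext = 0xDB934F
s_1 = InvRound(s_0, k_6) = 0x468184
s_2 = InvRound(s_1, k_5) = 0xFED9DD
s_3 = InvRound(s_2, k_4) = 0x9A8E3F
s_4 = InvRound(s_3, k_3) = 0x766361
s_5 = InvRound(s_4, k_2) = 0xAAA42F
s_6 = InvRound(s_5, k_1) = 0x4CC96D
s_7 = InvRound(s_6, k_0) = 0xFBC807

0xFBC807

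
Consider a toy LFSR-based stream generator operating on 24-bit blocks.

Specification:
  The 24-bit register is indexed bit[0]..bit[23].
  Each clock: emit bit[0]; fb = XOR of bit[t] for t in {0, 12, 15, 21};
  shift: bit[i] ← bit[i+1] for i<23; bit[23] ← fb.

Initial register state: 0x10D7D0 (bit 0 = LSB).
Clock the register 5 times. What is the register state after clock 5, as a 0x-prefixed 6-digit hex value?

reg_0 = 0x10D7D0
clock 1: out=0, reg = 0x086BE8
clock 2: out=0, reg = 0x0435F4
clock 3: out=0, reg = 0x821AFA
clock 4: out=0, reg = 0xC10D7D
clock 5: out=1, reg = 0xE086BE

0xE086BE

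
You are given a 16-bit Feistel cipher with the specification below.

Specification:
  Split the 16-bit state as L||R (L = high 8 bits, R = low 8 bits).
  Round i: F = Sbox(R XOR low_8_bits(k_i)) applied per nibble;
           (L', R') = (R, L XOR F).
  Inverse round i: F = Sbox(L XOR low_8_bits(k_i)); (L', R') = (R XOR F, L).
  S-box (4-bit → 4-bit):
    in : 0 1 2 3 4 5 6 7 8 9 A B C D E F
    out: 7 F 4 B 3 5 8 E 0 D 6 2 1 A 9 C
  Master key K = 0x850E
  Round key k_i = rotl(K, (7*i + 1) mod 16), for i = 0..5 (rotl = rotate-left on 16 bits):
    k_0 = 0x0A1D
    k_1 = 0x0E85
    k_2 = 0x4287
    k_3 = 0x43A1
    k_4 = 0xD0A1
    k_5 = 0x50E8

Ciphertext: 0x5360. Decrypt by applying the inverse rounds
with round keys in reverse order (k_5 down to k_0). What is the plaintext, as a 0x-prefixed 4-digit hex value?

s_0 = ciphertext = 0x5360
s_1 = InvRound(s_0, k_5) = 0x4253
s_2 = InvRound(s_1, k_4) = 0xC842
s_3 = InvRound(s_2, k_3) = 0xCFC8
s_4 = InvRound(s_3, k_2) = 0xF8CF
s_5 = InvRound(s_4, k_1) = 0x25F8
s_6 = InvRound(s_5, k_0) = 0x4825

0x4825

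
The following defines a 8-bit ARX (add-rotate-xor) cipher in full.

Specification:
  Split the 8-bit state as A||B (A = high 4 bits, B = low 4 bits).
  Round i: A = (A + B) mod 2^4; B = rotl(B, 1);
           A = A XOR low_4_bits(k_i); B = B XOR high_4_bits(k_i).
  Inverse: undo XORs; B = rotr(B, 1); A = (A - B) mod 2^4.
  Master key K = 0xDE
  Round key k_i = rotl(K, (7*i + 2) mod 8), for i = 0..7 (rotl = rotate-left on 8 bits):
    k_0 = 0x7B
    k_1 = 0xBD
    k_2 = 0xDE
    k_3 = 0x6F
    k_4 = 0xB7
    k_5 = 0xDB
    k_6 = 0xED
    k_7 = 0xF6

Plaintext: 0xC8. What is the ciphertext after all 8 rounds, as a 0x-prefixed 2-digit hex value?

s_0 = plaintext = 0xC8
s_1 = Round(s_0, k_0) = 0xF6
s_2 = Round(s_1, k_1) = 0x87
s_3 = Round(s_2, k_2) = 0x13
s_4 = Round(s_3, k_3) = 0xB0
s_5 = Round(s_4, k_4) = 0xCB
s_6 = Round(s_5, k_5) = 0xCA
s_7 = Round(s_6, k_6) = 0xBB
s_8 = Round(s_7, k_7) = 0x08

0x08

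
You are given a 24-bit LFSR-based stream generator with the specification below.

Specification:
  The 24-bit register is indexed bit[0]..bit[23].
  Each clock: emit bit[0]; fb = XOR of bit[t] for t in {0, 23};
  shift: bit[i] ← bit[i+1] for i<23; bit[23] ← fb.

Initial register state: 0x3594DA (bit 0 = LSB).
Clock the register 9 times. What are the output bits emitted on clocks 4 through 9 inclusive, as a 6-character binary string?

110110

reg_0 = 0x3594DA
clock 1: out=0, reg = 0x1ACA6D
clock 2: out=1, reg = 0x8D6536
clock 3: out=0, reg = 0xC6B29B
clock 4: out=1, reg = 0x63594D
clock 5: out=1, reg = 0xB1ACA6
clock 6: out=0, reg = 0xD8D653
clock 7: out=1, reg = 0x6C6B29
clock 8: out=1, reg = 0xB63594
clock 9: out=0, reg = 0xDB1ACA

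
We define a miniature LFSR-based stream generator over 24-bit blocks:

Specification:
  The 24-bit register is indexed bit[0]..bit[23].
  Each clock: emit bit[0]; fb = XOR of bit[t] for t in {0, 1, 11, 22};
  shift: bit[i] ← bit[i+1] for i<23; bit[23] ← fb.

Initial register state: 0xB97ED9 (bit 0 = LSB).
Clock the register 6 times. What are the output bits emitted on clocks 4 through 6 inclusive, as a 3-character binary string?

reg_0 = 0xB97ED9
clock 1: out=1, reg = 0x5CBF6C
clock 2: out=0, reg = 0x2E5FB6
clock 3: out=0, reg = 0x172FDB
clock 4: out=1, reg = 0x8B97ED
clock 5: out=1, reg = 0xC5CBF6
clock 6: out=0, reg = 0xE2E5FB

110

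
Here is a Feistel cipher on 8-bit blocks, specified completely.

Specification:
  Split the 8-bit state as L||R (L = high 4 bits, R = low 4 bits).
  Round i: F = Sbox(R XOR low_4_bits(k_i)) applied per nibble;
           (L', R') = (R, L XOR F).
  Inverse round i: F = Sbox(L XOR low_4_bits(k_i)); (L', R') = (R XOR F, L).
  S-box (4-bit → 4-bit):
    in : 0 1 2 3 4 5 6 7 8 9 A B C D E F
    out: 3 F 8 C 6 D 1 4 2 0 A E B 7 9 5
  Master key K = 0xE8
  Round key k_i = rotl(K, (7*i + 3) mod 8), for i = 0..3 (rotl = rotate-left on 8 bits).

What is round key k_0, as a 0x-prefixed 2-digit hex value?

0x47

K = 0xE8
k_0 = rotl(K, (7*0+3) mod 8) = rotl(K, 3) = 0x47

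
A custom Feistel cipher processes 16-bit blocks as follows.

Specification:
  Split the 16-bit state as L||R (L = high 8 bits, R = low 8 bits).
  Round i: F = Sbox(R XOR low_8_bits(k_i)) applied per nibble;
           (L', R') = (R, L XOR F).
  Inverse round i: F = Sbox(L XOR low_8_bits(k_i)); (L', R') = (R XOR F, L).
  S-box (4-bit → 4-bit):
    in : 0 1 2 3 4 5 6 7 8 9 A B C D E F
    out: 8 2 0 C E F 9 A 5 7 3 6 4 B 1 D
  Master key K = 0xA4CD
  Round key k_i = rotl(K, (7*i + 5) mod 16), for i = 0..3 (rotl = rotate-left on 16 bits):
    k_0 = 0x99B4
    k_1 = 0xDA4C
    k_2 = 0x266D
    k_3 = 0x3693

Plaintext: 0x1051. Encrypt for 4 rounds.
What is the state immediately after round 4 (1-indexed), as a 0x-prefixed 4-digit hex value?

s_0 = plaintext = 0x1051
s_1 = Round(s_0, k_0) = 0x510F
s_2 = Round(s_1, k_1) = 0x0FBD
s_3 = Round(s_2, k_2) = 0xBDB7
s_4 = Round(s_3, k_3) = 0xB7B3

0xB7B3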